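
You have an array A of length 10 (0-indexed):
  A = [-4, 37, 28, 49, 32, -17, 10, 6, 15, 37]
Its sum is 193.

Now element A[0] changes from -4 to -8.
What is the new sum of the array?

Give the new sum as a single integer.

Old value at index 0: -4
New value at index 0: -8
Delta = -8 - -4 = -4
New sum = old_sum + delta = 193 + (-4) = 189

Answer: 189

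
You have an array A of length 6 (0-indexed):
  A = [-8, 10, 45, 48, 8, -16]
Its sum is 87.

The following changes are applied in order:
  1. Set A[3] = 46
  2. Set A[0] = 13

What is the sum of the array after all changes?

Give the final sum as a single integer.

Answer: 106

Derivation:
Initial sum: 87
Change 1: A[3] 48 -> 46, delta = -2, sum = 85
Change 2: A[0] -8 -> 13, delta = 21, sum = 106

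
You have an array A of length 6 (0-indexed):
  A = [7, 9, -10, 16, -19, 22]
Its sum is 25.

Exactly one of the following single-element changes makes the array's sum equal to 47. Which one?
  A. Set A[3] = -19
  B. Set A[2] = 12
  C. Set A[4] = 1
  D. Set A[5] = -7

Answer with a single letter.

Answer: B

Derivation:
Option A: A[3] 16->-19, delta=-35, new_sum=25+(-35)=-10
Option B: A[2] -10->12, delta=22, new_sum=25+(22)=47 <-- matches target
Option C: A[4] -19->1, delta=20, new_sum=25+(20)=45
Option D: A[5] 22->-7, delta=-29, new_sum=25+(-29)=-4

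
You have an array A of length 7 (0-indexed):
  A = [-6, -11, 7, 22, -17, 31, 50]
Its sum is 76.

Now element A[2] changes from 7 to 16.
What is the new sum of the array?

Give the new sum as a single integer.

Answer: 85

Derivation:
Old value at index 2: 7
New value at index 2: 16
Delta = 16 - 7 = 9
New sum = old_sum + delta = 76 + (9) = 85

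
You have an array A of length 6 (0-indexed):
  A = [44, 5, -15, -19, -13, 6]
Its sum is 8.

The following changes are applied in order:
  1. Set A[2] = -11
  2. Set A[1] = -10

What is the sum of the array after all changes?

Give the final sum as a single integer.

Initial sum: 8
Change 1: A[2] -15 -> -11, delta = 4, sum = 12
Change 2: A[1] 5 -> -10, delta = -15, sum = -3

Answer: -3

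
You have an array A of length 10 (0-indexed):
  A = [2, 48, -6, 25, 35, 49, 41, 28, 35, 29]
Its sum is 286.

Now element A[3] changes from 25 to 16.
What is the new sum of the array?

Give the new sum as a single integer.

Old value at index 3: 25
New value at index 3: 16
Delta = 16 - 25 = -9
New sum = old_sum + delta = 286 + (-9) = 277

Answer: 277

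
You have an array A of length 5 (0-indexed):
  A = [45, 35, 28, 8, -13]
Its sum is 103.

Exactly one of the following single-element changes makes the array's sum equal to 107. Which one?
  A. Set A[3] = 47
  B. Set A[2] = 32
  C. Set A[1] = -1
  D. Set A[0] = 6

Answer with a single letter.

Option A: A[3] 8->47, delta=39, new_sum=103+(39)=142
Option B: A[2] 28->32, delta=4, new_sum=103+(4)=107 <-- matches target
Option C: A[1] 35->-1, delta=-36, new_sum=103+(-36)=67
Option D: A[0] 45->6, delta=-39, new_sum=103+(-39)=64

Answer: B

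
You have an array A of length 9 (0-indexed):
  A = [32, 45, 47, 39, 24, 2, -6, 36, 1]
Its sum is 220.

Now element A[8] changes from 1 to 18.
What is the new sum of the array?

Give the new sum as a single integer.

Answer: 237

Derivation:
Old value at index 8: 1
New value at index 8: 18
Delta = 18 - 1 = 17
New sum = old_sum + delta = 220 + (17) = 237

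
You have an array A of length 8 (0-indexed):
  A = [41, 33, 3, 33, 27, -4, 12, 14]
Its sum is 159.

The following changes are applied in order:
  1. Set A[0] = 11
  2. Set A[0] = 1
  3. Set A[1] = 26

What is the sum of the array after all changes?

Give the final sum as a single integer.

Answer: 112

Derivation:
Initial sum: 159
Change 1: A[0] 41 -> 11, delta = -30, sum = 129
Change 2: A[0] 11 -> 1, delta = -10, sum = 119
Change 3: A[1] 33 -> 26, delta = -7, sum = 112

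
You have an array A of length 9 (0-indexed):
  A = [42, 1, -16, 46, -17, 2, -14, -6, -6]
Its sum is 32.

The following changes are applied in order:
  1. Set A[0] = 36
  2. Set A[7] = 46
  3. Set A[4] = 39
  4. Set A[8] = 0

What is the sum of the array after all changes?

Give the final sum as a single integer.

Answer: 140

Derivation:
Initial sum: 32
Change 1: A[0] 42 -> 36, delta = -6, sum = 26
Change 2: A[7] -6 -> 46, delta = 52, sum = 78
Change 3: A[4] -17 -> 39, delta = 56, sum = 134
Change 4: A[8] -6 -> 0, delta = 6, sum = 140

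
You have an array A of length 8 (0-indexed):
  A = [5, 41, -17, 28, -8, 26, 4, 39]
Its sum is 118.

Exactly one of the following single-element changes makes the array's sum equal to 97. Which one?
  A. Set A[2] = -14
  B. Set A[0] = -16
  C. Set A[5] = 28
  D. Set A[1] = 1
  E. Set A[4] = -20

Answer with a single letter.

Option A: A[2] -17->-14, delta=3, new_sum=118+(3)=121
Option B: A[0] 5->-16, delta=-21, new_sum=118+(-21)=97 <-- matches target
Option C: A[5] 26->28, delta=2, new_sum=118+(2)=120
Option D: A[1] 41->1, delta=-40, new_sum=118+(-40)=78
Option E: A[4] -8->-20, delta=-12, new_sum=118+(-12)=106

Answer: B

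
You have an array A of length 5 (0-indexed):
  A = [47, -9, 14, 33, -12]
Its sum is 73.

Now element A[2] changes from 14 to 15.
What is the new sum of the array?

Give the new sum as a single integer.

Old value at index 2: 14
New value at index 2: 15
Delta = 15 - 14 = 1
New sum = old_sum + delta = 73 + (1) = 74

Answer: 74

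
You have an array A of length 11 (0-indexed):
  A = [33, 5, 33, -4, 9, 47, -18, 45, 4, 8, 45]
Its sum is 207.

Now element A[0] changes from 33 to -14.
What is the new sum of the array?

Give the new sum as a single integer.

Old value at index 0: 33
New value at index 0: -14
Delta = -14 - 33 = -47
New sum = old_sum + delta = 207 + (-47) = 160

Answer: 160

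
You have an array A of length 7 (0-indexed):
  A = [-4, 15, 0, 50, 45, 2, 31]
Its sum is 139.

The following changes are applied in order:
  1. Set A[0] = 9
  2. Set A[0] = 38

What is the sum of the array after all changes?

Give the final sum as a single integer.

Answer: 181

Derivation:
Initial sum: 139
Change 1: A[0] -4 -> 9, delta = 13, sum = 152
Change 2: A[0] 9 -> 38, delta = 29, sum = 181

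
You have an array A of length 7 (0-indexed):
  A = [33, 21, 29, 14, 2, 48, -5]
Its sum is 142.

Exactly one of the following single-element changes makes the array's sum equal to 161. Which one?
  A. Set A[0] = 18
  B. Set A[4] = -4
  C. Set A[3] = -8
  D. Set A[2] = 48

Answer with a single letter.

Answer: D

Derivation:
Option A: A[0] 33->18, delta=-15, new_sum=142+(-15)=127
Option B: A[4] 2->-4, delta=-6, new_sum=142+(-6)=136
Option C: A[3] 14->-8, delta=-22, new_sum=142+(-22)=120
Option D: A[2] 29->48, delta=19, new_sum=142+(19)=161 <-- matches target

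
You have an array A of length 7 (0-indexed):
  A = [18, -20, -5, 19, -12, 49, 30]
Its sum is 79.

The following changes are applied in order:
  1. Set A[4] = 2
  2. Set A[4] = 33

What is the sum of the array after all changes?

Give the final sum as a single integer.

Answer: 124

Derivation:
Initial sum: 79
Change 1: A[4] -12 -> 2, delta = 14, sum = 93
Change 2: A[4] 2 -> 33, delta = 31, sum = 124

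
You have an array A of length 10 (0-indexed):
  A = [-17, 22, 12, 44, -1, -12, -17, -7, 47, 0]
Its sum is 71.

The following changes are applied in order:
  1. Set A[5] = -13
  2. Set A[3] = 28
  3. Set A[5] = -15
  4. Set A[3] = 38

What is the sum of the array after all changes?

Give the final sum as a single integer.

Initial sum: 71
Change 1: A[5] -12 -> -13, delta = -1, sum = 70
Change 2: A[3] 44 -> 28, delta = -16, sum = 54
Change 3: A[5] -13 -> -15, delta = -2, sum = 52
Change 4: A[3] 28 -> 38, delta = 10, sum = 62

Answer: 62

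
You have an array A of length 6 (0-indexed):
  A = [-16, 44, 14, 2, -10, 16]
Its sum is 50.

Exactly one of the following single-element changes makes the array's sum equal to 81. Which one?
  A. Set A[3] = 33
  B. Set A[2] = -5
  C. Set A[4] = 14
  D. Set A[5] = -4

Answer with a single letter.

Option A: A[3] 2->33, delta=31, new_sum=50+(31)=81 <-- matches target
Option B: A[2] 14->-5, delta=-19, new_sum=50+(-19)=31
Option C: A[4] -10->14, delta=24, new_sum=50+(24)=74
Option D: A[5] 16->-4, delta=-20, new_sum=50+(-20)=30

Answer: A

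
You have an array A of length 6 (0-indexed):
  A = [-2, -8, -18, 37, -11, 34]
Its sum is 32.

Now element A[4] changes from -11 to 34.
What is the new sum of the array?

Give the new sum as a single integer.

Answer: 77

Derivation:
Old value at index 4: -11
New value at index 4: 34
Delta = 34 - -11 = 45
New sum = old_sum + delta = 32 + (45) = 77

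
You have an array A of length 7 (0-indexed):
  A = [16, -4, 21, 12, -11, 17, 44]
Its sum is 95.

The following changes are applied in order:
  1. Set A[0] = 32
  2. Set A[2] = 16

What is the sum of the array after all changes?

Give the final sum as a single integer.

Answer: 106

Derivation:
Initial sum: 95
Change 1: A[0] 16 -> 32, delta = 16, sum = 111
Change 2: A[2] 21 -> 16, delta = -5, sum = 106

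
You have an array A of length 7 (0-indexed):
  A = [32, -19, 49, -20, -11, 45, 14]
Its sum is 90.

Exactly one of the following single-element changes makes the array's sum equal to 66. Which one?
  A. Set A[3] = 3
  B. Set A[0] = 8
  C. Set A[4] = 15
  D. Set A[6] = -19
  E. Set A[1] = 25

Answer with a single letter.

Option A: A[3] -20->3, delta=23, new_sum=90+(23)=113
Option B: A[0] 32->8, delta=-24, new_sum=90+(-24)=66 <-- matches target
Option C: A[4] -11->15, delta=26, new_sum=90+(26)=116
Option D: A[6] 14->-19, delta=-33, new_sum=90+(-33)=57
Option E: A[1] -19->25, delta=44, new_sum=90+(44)=134

Answer: B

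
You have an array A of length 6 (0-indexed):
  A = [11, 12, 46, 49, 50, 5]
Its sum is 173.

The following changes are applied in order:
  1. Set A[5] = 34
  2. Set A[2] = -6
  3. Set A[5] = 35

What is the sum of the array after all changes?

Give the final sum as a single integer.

Answer: 151

Derivation:
Initial sum: 173
Change 1: A[5] 5 -> 34, delta = 29, sum = 202
Change 2: A[2] 46 -> -6, delta = -52, sum = 150
Change 3: A[5] 34 -> 35, delta = 1, sum = 151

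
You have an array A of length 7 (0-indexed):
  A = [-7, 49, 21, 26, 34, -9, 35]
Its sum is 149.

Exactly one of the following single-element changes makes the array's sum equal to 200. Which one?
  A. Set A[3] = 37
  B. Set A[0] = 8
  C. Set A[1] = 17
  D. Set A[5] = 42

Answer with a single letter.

Option A: A[3] 26->37, delta=11, new_sum=149+(11)=160
Option B: A[0] -7->8, delta=15, new_sum=149+(15)=164
Option C: A[1] 49->17, delta=-32, new_sum=149+(-32)=117
Option D: A[5] -9->42, delta=51, new_sum=149+(51)=200 <-- matches target

Answer: D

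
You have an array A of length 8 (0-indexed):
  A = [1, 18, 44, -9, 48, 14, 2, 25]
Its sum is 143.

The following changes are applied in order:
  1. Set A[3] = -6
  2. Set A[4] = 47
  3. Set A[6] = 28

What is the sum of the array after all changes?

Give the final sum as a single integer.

Initial sum: 143
Change 1: A[3] -9 -> -6, delta = 3, sum = 146
Change 2: A[4] 48 -> 47, delta = -1, sum = 145
Change 3: A[6] 2 -> 28, delta = 26, sum = 171

Answer: 171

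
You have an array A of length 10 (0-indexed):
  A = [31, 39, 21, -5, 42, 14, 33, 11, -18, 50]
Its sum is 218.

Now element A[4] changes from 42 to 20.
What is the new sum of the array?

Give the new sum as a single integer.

Answer: 196

Derivation:
Old value at index 4: 42
New value at index 4: 20
Delta = 20 - 42 = -22
New sum = old_sum + delta = 218 + (-22) = 196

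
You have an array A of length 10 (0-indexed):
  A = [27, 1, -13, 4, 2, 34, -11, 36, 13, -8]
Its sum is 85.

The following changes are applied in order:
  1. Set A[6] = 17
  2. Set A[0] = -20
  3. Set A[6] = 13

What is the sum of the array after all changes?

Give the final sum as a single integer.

Answer: 62

Derivation:
Initial sum: 85
Change 1: A[6] -11 -> 17, delta = 28, sum = 113
Change 2: A[0] 27 -> -20, delta = -47, sum = 66
Change 3: A[6] 17 -> 13, delta = -4, sum = 62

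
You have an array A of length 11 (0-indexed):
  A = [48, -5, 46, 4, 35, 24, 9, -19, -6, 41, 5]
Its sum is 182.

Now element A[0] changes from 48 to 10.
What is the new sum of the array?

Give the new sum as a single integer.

Old value at index 0: 48
New value at index 0: 10
Delta = 10 - 48 = -38
New sum = old_sum + delta = 182 + (-38) = 144

Answer: 144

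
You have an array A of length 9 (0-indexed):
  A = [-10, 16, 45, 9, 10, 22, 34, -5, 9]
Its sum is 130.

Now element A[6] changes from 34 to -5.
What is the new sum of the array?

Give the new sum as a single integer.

Answer: 91

Derivation:
Old value at index 6: 34
New value at index 6: -5
Delta = -5 - 34 = -39
New sum = old_sum + delta = 130 + (-39) = 91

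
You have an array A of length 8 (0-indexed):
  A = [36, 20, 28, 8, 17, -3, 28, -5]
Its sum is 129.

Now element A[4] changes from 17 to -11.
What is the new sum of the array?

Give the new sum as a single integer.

Old value at index 4: 17
New value at index 4: -11
Delta = -11 - 17 = -28
New sum = old_sum + delta = 129 + (-28) = 101

Answer: 101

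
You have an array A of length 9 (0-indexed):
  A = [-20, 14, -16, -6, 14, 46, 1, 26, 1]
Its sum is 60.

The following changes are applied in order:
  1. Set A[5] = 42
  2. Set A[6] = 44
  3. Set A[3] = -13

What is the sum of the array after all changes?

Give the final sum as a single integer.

Answer: 92

Derivation:
Initial sum: 60
Change 1: A[5] 46 -> 42, delta = -4, sum = 56
Change 2: A[6] 1 -> 44, delta = 43, sum = 99
Change 3: A[3] -6 -> -13, delta = -7, sum = 92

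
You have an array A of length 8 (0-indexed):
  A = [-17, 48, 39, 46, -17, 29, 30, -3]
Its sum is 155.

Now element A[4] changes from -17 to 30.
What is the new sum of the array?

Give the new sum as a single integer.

Old value at index 4: -17
New value at index 4: 30
Delta = 30 - -17 = 47
New sum = old_sum + delta = 155 + (47) = 202

Answer: 202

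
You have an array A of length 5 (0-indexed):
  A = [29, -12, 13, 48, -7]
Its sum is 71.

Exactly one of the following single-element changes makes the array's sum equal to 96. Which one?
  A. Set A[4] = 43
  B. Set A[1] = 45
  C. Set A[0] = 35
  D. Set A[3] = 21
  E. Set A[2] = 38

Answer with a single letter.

Answer: E

Derivation:
Option A: A[4] -7->43, delta=50, new_sum=71+(50)=121
Option B: A[1] -12->45, delta=57, new_sum=71+(57)=128
Option C: A[0] 29->35, delta=6, new_sum=71+(6)=77
Option D: A[3] 48->21, delta=-27, new_sum=71+(-27)=44
Option E: A[2] 13->38, delta=25, new_sum=71+(25)=96 <-- matches target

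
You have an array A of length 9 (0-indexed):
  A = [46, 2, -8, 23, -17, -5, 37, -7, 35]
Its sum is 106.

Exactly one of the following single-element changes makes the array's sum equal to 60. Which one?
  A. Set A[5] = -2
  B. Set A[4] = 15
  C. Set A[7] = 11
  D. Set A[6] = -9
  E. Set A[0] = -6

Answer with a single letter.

Option A: A[5] -5->-2, delta=3, new_sum=106+(3)=109
Option B: A[4] -17->15, delta=32, new_sum=106+(32)=138
Option C: A[7] -7->11, delta=18, new_sum=106+(18)=124
Option D: A[6] 37->-9, delta=-46, new_sum=106+(-46)=60 <-- matches target
Option E: A[0] 46->-6, delta=-52, new_sum=106+(-52)=54

Answer: D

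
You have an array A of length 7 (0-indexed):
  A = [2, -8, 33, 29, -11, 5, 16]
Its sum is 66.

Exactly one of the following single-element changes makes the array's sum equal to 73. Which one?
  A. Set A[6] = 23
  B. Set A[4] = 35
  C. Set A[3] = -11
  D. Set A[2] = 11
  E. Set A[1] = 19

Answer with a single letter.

Answer: A

Derivation:
Option A: A[6] 16->23, delta=7, new_sum=66+(7)=73 <-- matches target
Option B: A[4] -11->35, delta=46, new_sum=66+(46)=112
Option C: A[3] 29->-11, delta=-40, new_sum=66+(-40)=26
Option D: A[2] 33->11, delta=-22, new_sum=66+(-22)=44
Option E: A[1] -8->19, delta=27, new_sum=66+(27)=93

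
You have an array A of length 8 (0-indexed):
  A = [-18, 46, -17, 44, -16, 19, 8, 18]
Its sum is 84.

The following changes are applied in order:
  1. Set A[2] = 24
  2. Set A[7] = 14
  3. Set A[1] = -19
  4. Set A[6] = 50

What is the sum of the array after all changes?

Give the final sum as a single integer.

Initial sum: 84
Change 1: A[2] -17 -> 24, delta = 41, sum = 125
Change 2: A[7] 18 -> 14, delta = -4, sum = 121
Change 3: A[1] 46 -> -19, delta = -65, sum = 56
Change 4: A[6] 8 -> 50, delta = 42, sum = 98

Answer: 98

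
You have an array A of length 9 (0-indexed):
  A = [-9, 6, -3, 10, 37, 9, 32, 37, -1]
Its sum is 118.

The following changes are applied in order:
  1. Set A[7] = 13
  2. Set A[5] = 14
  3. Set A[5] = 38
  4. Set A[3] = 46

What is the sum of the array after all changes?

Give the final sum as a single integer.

Answer: 159

Derivation:
Initial sum: 118
Change 1: A[7] 37 -> 13, delta = -24, sum = 94
Change 2: A[5] 9 -> 14, delta = 5, sum = 99
Change 3: A[5] 14 -> 38, delta = 24, sum = 123
Change 4: A[3] 10 -> 46, delta = 36, sum = 159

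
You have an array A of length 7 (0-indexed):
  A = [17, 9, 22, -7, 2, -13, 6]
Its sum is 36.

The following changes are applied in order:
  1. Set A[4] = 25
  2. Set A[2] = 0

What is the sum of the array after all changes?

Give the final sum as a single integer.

Initial sum: 36
Change 1: A[4] 2 -> 25, delta = 23, sum = 59
Change 2: A[2] 22 -> 0, delta = -22, sum = 37

Answer: 37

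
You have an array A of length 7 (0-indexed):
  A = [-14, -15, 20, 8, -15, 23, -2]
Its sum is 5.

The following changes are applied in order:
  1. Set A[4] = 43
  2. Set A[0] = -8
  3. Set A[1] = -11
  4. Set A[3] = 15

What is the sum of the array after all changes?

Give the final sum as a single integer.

Initial sum: 5
Change 1: A[4] -15 -> 43, delta = 58, sum = 63
Change 2: A[0] -14 -> -8, delta = 6, sum = 69
Change 3: A[1] -15 -> -11, delta = 4, sum = 73
Change 4: A[3] 8 -> 15, delta = 7, sum = 80

Answer: 80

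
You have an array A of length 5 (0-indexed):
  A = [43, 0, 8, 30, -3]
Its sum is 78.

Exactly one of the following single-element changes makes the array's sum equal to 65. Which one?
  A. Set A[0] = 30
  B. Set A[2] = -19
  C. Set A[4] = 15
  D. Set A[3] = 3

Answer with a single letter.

Answer: A

Derivation:
Option A: A[0] 43->30, delta=-13, new_sum=78+(-13)=65 <-- matches target
Option B: A[2] 8->-19, delta=-27, new_sum=78+(-27)=51
Option C: A[4] -3->15, delta=18, new_sum=78+(18)=96
Option D: A[3] 30->3, delta=-27, new_sum=78+(-27)=51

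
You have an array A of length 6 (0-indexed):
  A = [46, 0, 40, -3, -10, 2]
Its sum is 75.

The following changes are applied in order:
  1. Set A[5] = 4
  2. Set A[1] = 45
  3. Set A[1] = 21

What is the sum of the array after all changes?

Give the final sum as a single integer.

Initial sum: 75
Change 1: A[5] 2 -> 4, delta = 2, sum = 77
Change 2: A[1] 0 -> 45, delta = 45, sum = 122
Change 3: A[1] 45 -> 21, delta = -24, sum = 98

Answer: 98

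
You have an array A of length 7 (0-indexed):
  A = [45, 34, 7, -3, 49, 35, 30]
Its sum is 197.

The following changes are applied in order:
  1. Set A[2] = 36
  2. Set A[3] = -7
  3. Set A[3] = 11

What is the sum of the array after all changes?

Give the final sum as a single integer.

Initial sum: 197
Change 1: A[2] 7 -> 36, delta = 29, sum = 226
Change 2: A[3] -3 -> -7, delta = -4, sum = 222
Change 3: A[3] -7 -> 11, delta = 18, sum = 240

Answer: 240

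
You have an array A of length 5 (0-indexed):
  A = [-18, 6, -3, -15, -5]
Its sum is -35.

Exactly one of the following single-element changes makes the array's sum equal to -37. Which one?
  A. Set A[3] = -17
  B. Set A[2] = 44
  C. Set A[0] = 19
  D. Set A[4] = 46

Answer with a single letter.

Option A: A[3] -15->-17, delta=-2, new_sum=-35+(-2)=-37 <-- matches target
Option B: A[2] -3->44, delta=47, new_sum=-35+(47)=12
Option C: A[0] -18->19, delta=37, new_sum=-35+(37)=2
Option D: A[4] -5->46, delta=51, new_sum=-35+(51)=16

Answer: A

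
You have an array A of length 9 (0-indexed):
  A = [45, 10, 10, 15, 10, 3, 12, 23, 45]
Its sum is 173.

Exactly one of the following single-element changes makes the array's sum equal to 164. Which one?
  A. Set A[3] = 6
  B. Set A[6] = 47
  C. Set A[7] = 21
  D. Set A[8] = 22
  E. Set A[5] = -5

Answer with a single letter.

Option A: A[3] 15->6, delta=-9, new_sum=173+(-9)=164 <-- matches target
Option B: A[6] 12->47, delta=35, new_sum=173+(35)=208
Option C: A[7] 23->21, delta=-2, new_sum=173+(-2)=171
Option D: A[8] 45->22, delta=-23, new_sum=173+(-23)=150
Option E: A[5] 3->-5, delta=-8, new_sum=173+(-8)=165

Answer: A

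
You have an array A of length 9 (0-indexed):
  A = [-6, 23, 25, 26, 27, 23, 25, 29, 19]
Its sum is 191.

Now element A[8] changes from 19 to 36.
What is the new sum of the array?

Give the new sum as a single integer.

Old value at index 8: 19
New value at index 8: 36
Delta = 36 - 19 = 17
New sum = old_sum + delta = 191 + (17) = 208

Answer: 208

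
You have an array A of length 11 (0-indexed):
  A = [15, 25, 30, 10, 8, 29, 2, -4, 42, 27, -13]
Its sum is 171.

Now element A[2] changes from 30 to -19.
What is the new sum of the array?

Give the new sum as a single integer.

Answer: 122

Derivation:
Old value at index 2: 30
New value at index 2: -19
Delta = -19 - 30 = -49
New sum = old_sum + delta = 171 + (-49) = 122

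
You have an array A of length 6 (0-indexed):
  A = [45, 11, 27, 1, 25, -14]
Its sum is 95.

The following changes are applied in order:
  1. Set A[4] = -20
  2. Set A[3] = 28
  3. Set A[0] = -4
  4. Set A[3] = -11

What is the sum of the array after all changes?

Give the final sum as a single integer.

Initial sum: 95
Change 1: A[4] 25 -> -20, delta = -45, sum = 50
Change 2: A[3] 1 -> 28, delta = 27, sum = 77
Change 3: A[0] 45 -> -4, delta = -49, sum = 28
Change 4: A[3] 28 -> -11, delta = -39, sum = -11

Answer: -11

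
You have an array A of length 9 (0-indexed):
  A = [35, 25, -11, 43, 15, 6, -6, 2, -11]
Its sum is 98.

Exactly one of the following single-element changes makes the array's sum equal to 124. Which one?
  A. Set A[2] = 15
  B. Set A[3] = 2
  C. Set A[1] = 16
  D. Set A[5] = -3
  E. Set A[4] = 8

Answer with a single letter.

Option A: A[2] -11->15, delta=26, new_sum=98+(26)=124 <-- matches target
Option B: A[3] 43->2, delta=-41, new_sum=98+(-41)=57
Option C: A[1] 25->16, delta=-9, new_sum=98+(-9)=89
Option D: A[5] 6->-3, delta=-9, new_sum=98+(-9)=89
Option E: A[4] 15->8, delta=-7, new_sum=98+(-7)=91

Answer: A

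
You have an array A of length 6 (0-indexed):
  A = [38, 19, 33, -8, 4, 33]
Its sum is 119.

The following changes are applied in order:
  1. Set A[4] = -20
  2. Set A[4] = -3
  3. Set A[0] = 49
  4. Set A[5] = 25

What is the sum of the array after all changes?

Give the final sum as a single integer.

Answer: 115

Derivation:
Initial sum: 119
Change 1: A[4] 4 -> -20, delta = -24, sum = 95
Change 2: A[4] -20 -> -3, delta = 17, sum = 112
Change 3: A[0] 38 -> 49, delta = 11, sum = 123
Change 4: A[5] 33 -> 25, delta = -8, sum = 115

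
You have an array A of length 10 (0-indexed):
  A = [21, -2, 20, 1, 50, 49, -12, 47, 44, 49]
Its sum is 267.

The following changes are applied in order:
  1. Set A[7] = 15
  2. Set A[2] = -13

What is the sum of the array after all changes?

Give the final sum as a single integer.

Initial sum: 267
Change 1: A[7] 47 -> 15, delta = -32, sum = 235
Change 2: A[2] 20 -> -13, delta = -33, sum = 202

Answer: 202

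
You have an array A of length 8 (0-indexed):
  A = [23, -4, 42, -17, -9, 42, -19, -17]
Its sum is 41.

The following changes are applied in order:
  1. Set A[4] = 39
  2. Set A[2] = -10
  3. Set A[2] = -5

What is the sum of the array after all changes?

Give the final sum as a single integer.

Answer: 42

Derivation:
Initial sum: 41
Change 1: A[4] -9 -> 39, delta = 48, sum = 89
Change 2: A[2] 42 -> -10, delta = -52, sum = 37
Change 3: A[2] -10 -> -5, delta = 5, sum = 42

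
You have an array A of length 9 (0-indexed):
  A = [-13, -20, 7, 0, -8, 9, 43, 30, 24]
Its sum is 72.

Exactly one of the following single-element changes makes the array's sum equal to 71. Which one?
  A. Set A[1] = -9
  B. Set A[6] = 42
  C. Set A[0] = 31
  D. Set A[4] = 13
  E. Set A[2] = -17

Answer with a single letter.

Answer: B

Derivation:
Option A: A[1] -20->-9, delta=11, new_sum=72+(11)=83
Option B: A[6] 43->42, delta=-1, new_sum=72+(-1)=71 <-- matches target
Option C: A[0] -13->31, delta=44, new_sum=72+(44)=116
Option D: A[4] -8->13, delta=21, new_sum=72+(21)=93
Option E: A[2] 7->-17, delta=-24, new_sum=72+(-24)=48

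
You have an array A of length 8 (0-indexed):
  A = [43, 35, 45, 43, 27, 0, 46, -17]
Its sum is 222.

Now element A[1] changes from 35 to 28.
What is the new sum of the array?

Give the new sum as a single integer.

Answer: 215

Derivation:
Old value at index 1: 35
New value at index 1: 28
Delta = 28 - 35 = -7
New sum = old_sum + delta = 222 + (-7) = 215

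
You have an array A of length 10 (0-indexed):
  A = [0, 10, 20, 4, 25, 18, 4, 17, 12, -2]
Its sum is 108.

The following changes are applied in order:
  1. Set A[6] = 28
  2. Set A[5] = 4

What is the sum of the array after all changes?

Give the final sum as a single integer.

Initial sum: 108
Change 1: A[6] 4 -> 28, delta = 24, sum = 132
Change 2: A[5] 18 -> 4, delta = -14, sum = 118

Answer: 118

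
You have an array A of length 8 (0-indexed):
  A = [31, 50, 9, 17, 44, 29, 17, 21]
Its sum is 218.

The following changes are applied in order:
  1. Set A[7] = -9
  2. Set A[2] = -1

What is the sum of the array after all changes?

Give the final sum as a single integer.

Answer: 178

Derivation:
Initial sum: 218
Change 1: A[7] 21 -> -9, delta = -30, sum = 188
Change 2: A[2] 9 -> -1, delta = -10, sum = 178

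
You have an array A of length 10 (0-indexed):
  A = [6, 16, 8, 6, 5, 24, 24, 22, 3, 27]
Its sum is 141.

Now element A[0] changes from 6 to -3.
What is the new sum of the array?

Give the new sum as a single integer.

Answer: 132

Derivation:
Old value at index 0: 6
New value at index 0: -3
Delta = -3 - 6 = -9
New sum = old_sum + delta = 141 + (-9) = 132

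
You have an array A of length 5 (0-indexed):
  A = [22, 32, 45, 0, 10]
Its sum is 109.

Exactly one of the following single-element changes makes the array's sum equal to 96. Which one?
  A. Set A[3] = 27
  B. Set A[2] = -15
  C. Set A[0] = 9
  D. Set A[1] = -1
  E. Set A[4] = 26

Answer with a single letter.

Option A: A[3] 0->27, delta=27, new_sum=109+(27)=136
Option B: A[2] 45->-15, delta=-60, new_sum=109+(-60)=49
Option C: A[0] 22->9, delta=-13, new_sum=109+(-13)=96 <-- matches target
Option D: A[1] 32->-1, delta=-33, new_sum=109+(-33)=76
Option E: A[4] 10->26, delta=16, new_sum=109+(16)=125

Answer: C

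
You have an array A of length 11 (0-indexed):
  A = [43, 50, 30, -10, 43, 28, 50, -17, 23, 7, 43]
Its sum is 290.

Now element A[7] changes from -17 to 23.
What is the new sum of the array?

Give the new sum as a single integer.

Old value at index 7: -17
New value at index 7: 23
Delta = 23 - -17 = 40
New sum = old_sum + delta = 290 + (40) = 330

Answer: 330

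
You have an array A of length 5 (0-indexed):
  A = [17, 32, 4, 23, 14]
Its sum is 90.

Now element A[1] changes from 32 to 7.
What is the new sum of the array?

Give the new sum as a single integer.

Answer: 65

Derivation:
Old value at index 1: 32
New value at index 1: 7
Delta = 7 - 32 = -25
New sum = old_sum + delta = 90 + (-25) = 65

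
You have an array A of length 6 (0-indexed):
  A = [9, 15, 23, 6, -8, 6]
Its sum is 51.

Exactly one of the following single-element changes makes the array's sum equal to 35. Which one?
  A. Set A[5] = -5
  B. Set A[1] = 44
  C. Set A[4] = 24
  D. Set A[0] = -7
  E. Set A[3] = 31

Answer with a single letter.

Option A: A[5] 6->-5, delta=-11, new_sum=51+(-11)=40
Option B: A[1] 15->44, delta=29, new_sum=51+(29)=80
Option C: A[4] -8->24, delta=32, new_sum=51+(32)=83
Option D: A[0] 9->-7, delta=-16, new_sum=51+(-16)=35 <-- matches target
Option E: A[3] 6->31, delta=25, new_sum=51+(25)=76

Answer: D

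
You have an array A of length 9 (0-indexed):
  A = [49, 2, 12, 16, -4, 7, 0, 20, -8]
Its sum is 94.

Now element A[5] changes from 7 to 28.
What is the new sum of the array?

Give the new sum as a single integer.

Answer: 115

Derivation:
Old value at index 5: 7
New value at index 5: 28
Delta = 28 - 7 = 21
New sum = old_sum + delta = 94 + (21) = 115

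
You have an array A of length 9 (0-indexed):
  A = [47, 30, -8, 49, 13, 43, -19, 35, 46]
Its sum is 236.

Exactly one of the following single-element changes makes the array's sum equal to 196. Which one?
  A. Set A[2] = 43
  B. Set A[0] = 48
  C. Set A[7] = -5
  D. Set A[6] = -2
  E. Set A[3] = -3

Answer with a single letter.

Option A: A[2] -8->43, delta=51, new_sum=236+(51)=287
Option B: A[0] 47->48, delta=1, new_sum=236+(1)=237
Option C: A[7] 35->-5, delta=-40, new_sum=236+(-40)=196 <-- matches target
Option D: A[6] -19->-2, delta=17, new_sum=236+(17)=253
Option E: A[3] 49->-3, delta=-52, new_sum=236+(-52)=184

Answer: C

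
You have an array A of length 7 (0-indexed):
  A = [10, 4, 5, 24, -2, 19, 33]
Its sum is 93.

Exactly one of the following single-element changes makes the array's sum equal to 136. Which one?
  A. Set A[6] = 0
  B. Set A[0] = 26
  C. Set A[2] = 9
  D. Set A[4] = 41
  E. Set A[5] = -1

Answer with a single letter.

Answer: D

Derivation:
Option A: A[6] 33->0, delta=-33, new_sum=93+(-33)=60
Option B: A[0] 10->26, delta=16, new_sum=93+(16)=109
Option C: A[2] 5->9, delta=4, new_sum=93+(4)=97
Option D: A[4] -2->41, delta=43, new_sum=93+(43)=136 <-- matches target
Option E: A[5] 19->-1, delta=-20, new_sum=93+(-20)=73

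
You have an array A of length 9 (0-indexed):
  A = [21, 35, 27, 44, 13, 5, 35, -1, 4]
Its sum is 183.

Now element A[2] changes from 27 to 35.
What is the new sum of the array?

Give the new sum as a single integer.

Answer: 191

Derivation:
Old value at index 2: 27
New value at index 2: 35
Delta = 35 - 27 = 8
New sum = old_sum + delta = 183 + (8) = 191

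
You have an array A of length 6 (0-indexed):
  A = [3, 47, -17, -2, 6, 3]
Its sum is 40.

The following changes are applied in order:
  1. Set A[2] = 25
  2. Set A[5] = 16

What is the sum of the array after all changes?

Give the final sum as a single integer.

Answer: 95

Derivation:
Initial sum: 40
Change 1: A[2] -17 -> 25, delta = 42, sum = 82
Change 2: A[5] 3 -> 16, delta = 13, sum = 95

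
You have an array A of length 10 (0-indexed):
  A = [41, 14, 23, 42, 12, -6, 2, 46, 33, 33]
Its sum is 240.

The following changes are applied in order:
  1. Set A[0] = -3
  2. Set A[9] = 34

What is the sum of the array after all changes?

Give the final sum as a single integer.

Answer: 197

Derivation:
Initial sum: 240
Change 1: A[0] 41 -> -3, delta = -44, sum = 196
Change 2: A[9] 33 -> 34, delta = 1, sum = 197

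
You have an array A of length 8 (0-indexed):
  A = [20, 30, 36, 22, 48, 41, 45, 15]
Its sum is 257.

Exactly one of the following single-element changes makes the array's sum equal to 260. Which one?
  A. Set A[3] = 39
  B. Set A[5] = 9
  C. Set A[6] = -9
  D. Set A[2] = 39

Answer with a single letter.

Answer: D

Derivation:
Option A: A[3] 22->39, delta=17, new_sum=257+(17)=274
Option B: A[5] 41->9, delta=-32, new_sum=257+(-32)=225
Option C: A[6] 45->-9, delta=-54, new_sum=257+(-54)=203
Option D: A[2] 36->39, delta=3, new_sum=257+(3)=260 <-- matches target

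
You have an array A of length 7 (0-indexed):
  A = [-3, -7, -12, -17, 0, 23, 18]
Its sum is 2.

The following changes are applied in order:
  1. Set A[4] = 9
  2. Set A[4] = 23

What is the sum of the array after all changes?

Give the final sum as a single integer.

Answer: 25

Derivation:
Initial sum: 2
Change 1: A[4] 0 -> 9, delta = 9, sum = 11
Change 2: A[4] 9 -> 23, delta = 14, sum = 25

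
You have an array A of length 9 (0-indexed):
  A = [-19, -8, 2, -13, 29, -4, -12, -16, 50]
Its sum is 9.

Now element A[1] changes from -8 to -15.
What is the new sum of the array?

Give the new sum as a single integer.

Old value at index 1: -8
New value at index 1: -15
Delta = -15 - -8 = -7
New sum = old_sum + delta = 9 + (-7) = 2

Answer: 2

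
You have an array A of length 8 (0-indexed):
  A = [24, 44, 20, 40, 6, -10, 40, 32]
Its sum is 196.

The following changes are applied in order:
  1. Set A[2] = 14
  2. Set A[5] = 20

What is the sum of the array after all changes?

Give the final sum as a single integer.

Initial sum: 196
Change 1: A[2] 20 -> 14, delta = -6, sum = 190
Change 2: A[5] -10 -> 20, delta = 30, sum = 220

Answer: 220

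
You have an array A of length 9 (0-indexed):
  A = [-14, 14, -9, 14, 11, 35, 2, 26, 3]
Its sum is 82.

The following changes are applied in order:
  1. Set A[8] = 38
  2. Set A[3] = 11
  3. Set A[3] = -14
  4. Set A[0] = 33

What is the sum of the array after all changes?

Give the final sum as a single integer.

Answer: 136

Derivation:
Initial sum: 82
Change 1: A[8] 3 -> 38, delta = 35, sum = 117
Change 2: A[3] 14 -> 11, delta = -3, sum = 114
Change 3: A[3] 11 -> -14, delta = -25, sum = 89
Change 4: A[0] -14 -> 33, delta = 47, sum = 136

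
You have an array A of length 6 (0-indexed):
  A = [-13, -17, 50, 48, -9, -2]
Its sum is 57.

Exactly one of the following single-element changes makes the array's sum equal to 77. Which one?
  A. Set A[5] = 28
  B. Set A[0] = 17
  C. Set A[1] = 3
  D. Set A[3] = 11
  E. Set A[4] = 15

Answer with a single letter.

Option A: A[5] -2->28, delta=30, new_sum=57+(30)=87
Option B: A[0] -13->17, delta=30, new_sum=57+(30)=87
Option C: A[1] -17->3, delta=20, new_sum=57+(20)=77 <-- matches target
Option D: A[3] 48->11, delta=-37, new_sum=57+(-37)=20
Option E: A[4] -9->15, delta=24, new_sum=57+(24)=81

Answer: C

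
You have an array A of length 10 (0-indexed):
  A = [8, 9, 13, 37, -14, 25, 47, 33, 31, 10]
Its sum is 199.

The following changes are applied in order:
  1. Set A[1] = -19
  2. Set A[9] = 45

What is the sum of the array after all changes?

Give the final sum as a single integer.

Answer: 206

Derivation:
Initial sum: 199
Change 1: A[1] 9 -> -19, delta = -28, sum = 171
Change 2: A[9] 10 -> 45, delta = 35, sum = 206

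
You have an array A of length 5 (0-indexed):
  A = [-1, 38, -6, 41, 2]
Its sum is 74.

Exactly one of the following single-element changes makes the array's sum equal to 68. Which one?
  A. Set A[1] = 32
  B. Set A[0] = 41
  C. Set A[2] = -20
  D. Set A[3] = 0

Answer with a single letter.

Answer: A

Derivation:
Option A: A[1] 38->32, delta=-6, new_sum=74+(-6)=68 <-- matches target
Option B: A[0] -1->41, delta=42, new_sum=74+(42)=116
Option C: A[2] -6->-20, delta=-14, new_sum=74+(-14)=60
Option D: A[3] 41->0, delta=-41, new_sum=74+(-41)=33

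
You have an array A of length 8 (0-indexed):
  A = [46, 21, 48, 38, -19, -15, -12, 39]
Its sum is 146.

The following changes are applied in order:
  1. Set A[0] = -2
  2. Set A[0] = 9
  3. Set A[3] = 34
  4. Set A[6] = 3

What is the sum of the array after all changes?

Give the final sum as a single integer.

Initial sum: 146
Change 1: A[0] 46 -> -2, delta = -48, sum = 98
Change 2: A[0] -2 -> 9, delta = 11, sum = 109
Change 3: A[3] 38 -> 34, delta = -4, sum = 105
Change 4: A[6] -12 -> 3, delta = 15, sum = 120

Answer: 120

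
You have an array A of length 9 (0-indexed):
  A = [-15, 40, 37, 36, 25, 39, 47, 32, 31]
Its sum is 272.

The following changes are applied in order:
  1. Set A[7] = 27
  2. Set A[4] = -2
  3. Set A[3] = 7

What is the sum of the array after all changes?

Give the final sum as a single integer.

Answer: 211

Derivation:
Initial sum: 272
Change 1: A[7] 32 -> 27, delta = -5, sum = 267
Change 2: A[4] 25 -> -2, delta = -27, sum = 240
Change 3: A[3] 36 -> 7, delta = -29, sum = 211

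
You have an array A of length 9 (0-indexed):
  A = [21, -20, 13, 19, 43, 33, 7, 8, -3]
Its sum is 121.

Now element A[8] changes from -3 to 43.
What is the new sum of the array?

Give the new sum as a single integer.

Answer: 167

Derivation:
Old value at index 8: -3
New value at index 8: 43
Delta = 43 - -3 = 46
New sum = old_sum + delta = 121 + (46) = 167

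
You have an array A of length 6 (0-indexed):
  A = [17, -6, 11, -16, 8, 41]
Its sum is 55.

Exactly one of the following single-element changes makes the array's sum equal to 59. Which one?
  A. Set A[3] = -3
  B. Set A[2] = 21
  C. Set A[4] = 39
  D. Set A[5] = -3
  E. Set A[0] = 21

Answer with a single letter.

Option A: A[3] -16->-3, delta=13, new_sum=55+(13)=68
Option B: A[2] 11->21, delta=10, new_sum=55+(10)=65
Option C: A[4] 8->39, delta=31, new_sum=55+(31)=86
Option D: A[5] 41->-3, delta=-44, new_sum=55+(-44)=11
Option E: A[0] 17->21, delta=4, new_sum=55+(4)=59 <-- matches target

Answer: E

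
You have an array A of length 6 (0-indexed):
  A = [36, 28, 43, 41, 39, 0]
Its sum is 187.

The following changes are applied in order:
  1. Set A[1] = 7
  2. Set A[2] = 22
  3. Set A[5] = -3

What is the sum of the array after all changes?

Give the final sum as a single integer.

Answer: 142

Derivation:
Initial sum: 187
Change 1: A[1] 28 -> 7, delta = -21, sum = 166
Change 2: A[2] 43 -> 22, delta = -21, sum = 145
Change 3: A[5] 0 -> -3, delta = -3, sum = 142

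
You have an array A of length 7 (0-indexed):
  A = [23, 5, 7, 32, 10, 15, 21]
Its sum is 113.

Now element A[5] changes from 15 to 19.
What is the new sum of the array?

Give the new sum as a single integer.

Old value at index 5: 15
New value at index 5: 19
Delta = 19 - 15 = 4
New sum = old_sum + delta = 113 + (4) = 117

Answer: 117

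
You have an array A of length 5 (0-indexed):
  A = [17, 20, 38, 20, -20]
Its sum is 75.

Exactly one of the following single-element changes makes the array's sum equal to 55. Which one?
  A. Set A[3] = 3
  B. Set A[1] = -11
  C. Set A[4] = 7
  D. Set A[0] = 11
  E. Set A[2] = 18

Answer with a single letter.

Answer: E

Derivation:
Option A: A[3] 20->3, delta=-17, new_sum=75+(-17)=58
Option B: A[1] 20->-11, delta=-31, new_sum=75+(-31)=44
Option C: A[4] -20->7, delta=27, new_sum=75+(27)=102
Option D: A[0] 17->11, delta=-6, new_sum=75+(-6)=69
Option E: A[2] 38->18, delta=-20, new_sum=75+(-20)=55 <-- matches target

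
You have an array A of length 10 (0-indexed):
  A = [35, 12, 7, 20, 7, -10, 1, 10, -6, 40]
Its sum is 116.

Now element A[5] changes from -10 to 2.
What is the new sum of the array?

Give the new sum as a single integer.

Old value at index 5: -10
New value at index 5: 2
Delta = 2 - -10 = 12
New sum = old_sum + delta = 116 + (12) = 128

Answer: 128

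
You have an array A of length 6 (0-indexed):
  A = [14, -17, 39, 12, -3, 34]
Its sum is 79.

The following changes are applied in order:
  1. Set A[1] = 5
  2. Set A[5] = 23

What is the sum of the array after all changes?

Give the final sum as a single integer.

Initial sum: 79
Change 1: A[1] -17 -> 5, delta = 22, sum = 101
Change 2: A[5] 34 -> 23, delta = -11, sum = 90

Answer: 90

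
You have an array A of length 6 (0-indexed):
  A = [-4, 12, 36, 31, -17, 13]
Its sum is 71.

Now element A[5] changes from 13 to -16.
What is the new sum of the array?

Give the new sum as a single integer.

Answer: 42

Derivation:
Old value at index 5: 13
New value at index 5: -16
Delta = -16 - 13 = -29
New sum = old_sum + delta = 71 + (-29) = 42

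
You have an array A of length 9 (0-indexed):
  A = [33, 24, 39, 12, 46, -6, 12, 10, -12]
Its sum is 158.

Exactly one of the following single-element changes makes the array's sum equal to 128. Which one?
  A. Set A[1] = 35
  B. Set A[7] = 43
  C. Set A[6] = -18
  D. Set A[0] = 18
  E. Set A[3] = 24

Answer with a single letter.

Option A: A[1] 24->35, delta=11, new_sum=158+(11)=169
Option B: A[7] 10->43, delta=33, new_sum=158+(33)=191
Option C: A[6] 12->-18, delta=-30, new_sum=158+(-30)=128 <-- matches target
Option D: A[0] 33->18, delta=-15, new_sum=158+(-15)=143
Option E: A[3] 12->24, delta=12, new_sum=158+(12)=170

Answer: C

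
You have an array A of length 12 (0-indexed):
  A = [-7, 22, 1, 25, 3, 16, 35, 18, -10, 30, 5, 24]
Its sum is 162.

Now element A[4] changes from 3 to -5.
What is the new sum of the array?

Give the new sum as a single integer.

Answer: 154

Derivation:
Old value at index 4: 3
New value at index 4: -5
Delta = -5 - 3 = -8
New sum = old_sum + delta = 162 + (-8) = 154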